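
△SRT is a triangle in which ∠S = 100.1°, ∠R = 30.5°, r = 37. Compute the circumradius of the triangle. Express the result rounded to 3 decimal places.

36.450

The third angle is ∠T = 180° − ∠S − ∠R = 49.40°.
Law of sines: s = r·sin S/sin R ≈ 71.771.
Law of sines: t = r·sin T/sin R ≈ 55.352.
Circumradius = r/(2 sin R) ≈ 36.45.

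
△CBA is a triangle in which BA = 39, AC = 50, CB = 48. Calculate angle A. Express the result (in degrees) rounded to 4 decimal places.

63.8798

By the law of cosines, cos A = (BA² + AC² − CB²) / (2·BA·AC) ≈ 0.44026, so ∠A ≈ 63.88°.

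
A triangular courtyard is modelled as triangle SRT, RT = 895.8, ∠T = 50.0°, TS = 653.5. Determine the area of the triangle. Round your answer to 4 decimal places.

224223.2385

Area = ½·RT·TS·sin T ≈ 2.2422e+05.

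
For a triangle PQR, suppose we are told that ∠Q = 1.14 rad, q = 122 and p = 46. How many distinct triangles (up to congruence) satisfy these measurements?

1

p·sin Q = 46·sin(1.14 rad) ≈ 41.8.
Since q ≥ p, exactly one triangle exists.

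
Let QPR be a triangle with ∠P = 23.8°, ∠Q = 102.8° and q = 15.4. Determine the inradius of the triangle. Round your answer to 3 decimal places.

The third angle is ∠R = 180° − ∠Q − ∠P = 53.40°.
Law of sines: p = q·sin P/sin Q ≈ 6.373.
Law of sines: r = q·sin R/sin Q ≈ 12.678.
Area = ½·q·p·sin R ≈ 39.396.
Semiperimeter s = (15.4+6.373+12.678)/2 = 17.226.
Inradius = area/s = 39.396/17.226 ≈ 2.287.

2.287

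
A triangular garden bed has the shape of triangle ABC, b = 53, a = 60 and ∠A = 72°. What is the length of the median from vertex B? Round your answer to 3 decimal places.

m_B ≈ 47.901

Law of sines: sin B = b·sin A/a ≈ 0.84010.
Since a ≥ b, only the acute value applies: ∠B ≈ 57.15°.
Then ∠C = 180° − ∠A − ∠B ≈ 50.85°.
Law of sines gives c = a·sin C/sin A ≈ 48.924.
Median from B: ½√(2·c² + 2·a² − b²) ≈ 47.901.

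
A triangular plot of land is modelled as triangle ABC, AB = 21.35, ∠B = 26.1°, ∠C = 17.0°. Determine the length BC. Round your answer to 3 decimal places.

49.895

The third angle is ∠A = 180° − ∠B − ∠C = 136.90°.
Law of sines: BC = AB·sin A/sin C ≈ 49.895.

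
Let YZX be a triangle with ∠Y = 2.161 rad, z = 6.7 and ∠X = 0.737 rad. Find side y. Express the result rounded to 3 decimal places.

The third angle is ∠Z = π − ∠X − ∠Y = 0.244 rad.
Law of sines: y = z·sin Y/sin Z ≈ 23.079.

23.079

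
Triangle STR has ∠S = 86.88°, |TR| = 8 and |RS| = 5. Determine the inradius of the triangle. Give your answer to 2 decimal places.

Law of sines: sin T = |RS|·sin S/|TR| ≈ 0.62407.
Since |TR| ≥ |RS|, only the acute value applies: ∠T ≈ 38.61°.
Then ∠R = 180° − ∠S − ∠T ≈ 54.51°.
Law of sines gives |ST| = |TR|·sin R/sin S ≈ 6.5231.
Area = ½·|TR|·|RS|·sin R ≈ 16.283.
Semiperimeter s = (8+5+6.5231)/2 = 9.7615.
Inradius = area/s = 16.283/9.7615 ≈ 1.6681.

r ≈ 1.67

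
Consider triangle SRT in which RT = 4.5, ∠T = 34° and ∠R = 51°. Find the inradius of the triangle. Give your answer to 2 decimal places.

r ≈ 0.84

The third angle is ∠S = 180° − ∠R − ∠T = 95.00°.
Law of sines: TS = RT·sin R/sin S ≈ 3.5105.
Law of sines: SR = RT·sin T/sin S ≈ 2.526.
Area = ½·RT·TS·sin T ≈ 4.4169.
Semiperimeter s = (4.5+3.5105+2.526)/2 = 5.2682.
Inradius = area/s = 4.4169/5.2682 ≈ 0.8384.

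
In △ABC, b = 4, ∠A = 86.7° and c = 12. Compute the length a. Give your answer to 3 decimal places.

12.429

By the law of cosines, a² = b² + c² − 2·b·c·cos A = 154.47, so a ≈ 12.429.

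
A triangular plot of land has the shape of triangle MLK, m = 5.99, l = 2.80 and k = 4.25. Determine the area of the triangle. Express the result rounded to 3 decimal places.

Semiperimeter s = (5.99 + 2.8 + 4.25)/2 = 6.52.
Heron's formula: area = √(6.52·0.53·3.72·2.27) ≈ 5.4019.

5.402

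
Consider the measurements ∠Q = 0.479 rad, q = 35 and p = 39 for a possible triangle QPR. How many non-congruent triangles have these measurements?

p·sin Q = 39·sin(0.479 rad) ≈ 17.97.
Since p sin Q < q < p (17.97 < 35 < 39), two triangles exist.

2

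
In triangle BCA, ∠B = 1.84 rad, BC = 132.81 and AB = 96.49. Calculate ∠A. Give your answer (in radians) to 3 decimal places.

By the law of cosines, CA² = AB² + BC² − 2·AB·BC·cos B = 33765, so CA ≈ 183.75.
Law of cosines again: cos A = (CA² + AB² − BC²)/(2·CA·AB) ≈ 0.71733, so ∠A ≈ 0.771 rad.

∠A ≈ 0.771 rad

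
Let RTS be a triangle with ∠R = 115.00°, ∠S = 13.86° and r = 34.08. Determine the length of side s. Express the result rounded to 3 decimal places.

The third angle is ∠T = 180° − ∠S − ∠R = 51.14°.
Law of sines: s = r·sin S/sin R ≈ 9.0078.

9.008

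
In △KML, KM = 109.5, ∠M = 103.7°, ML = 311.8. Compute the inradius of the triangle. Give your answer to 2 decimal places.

By the law of cosines, LK² = KM² + ML² − 2·KM·ML·cos M = 1.2538e+05, so LK ≈ 354.09.
Area = ½·KM·ML·sin M ≈ 16585.
Semiperimeter s = (311.8+354.09+109.5)/2 = 387.7.
Inradius = area/s = 16585/387.7 ≈ 42.779.

r ≈ 42.78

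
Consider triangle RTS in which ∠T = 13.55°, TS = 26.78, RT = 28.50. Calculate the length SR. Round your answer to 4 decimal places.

By the law of cosines, SR² = RT² + TS² − 2·RT·TS·cos T = 45.446, so SR ≈ 6.7414.

6.7414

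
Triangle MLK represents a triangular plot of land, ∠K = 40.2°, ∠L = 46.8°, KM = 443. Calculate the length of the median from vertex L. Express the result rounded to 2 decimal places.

460.45

The third angle is ∠M = 180° − ∠L − ∠K = 93.00°.
Law of sines: LK = KM·sin M/sin L ≈ 606.88.
Law of sines: ML = KM·sin K/sin L ≈ 392.25.
Median from L: ½√(2·ML² + 2·LK² − KM²) ≈ 460.45.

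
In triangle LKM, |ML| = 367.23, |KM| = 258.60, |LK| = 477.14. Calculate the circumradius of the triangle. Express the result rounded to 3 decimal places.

240.825

By the law of cosines, cos L = (|ML|² + |LK|² − |KM|²) / (2·|ML|·|LK|) ≈ 0.84364, so ∠L ≈ 0.5668 rad.
Circumradius = |KM|/(2 sin L) ≈ 240.82.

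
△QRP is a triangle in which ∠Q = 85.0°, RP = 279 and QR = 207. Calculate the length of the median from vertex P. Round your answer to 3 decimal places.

222.307

Law of sines: sin P = QR·sin Q/RP ≈ 0.73911.
Since RP ≥ QR, only the acute value applies: ∠P ≈ 47.66°.
Then ∠R = 180° − ∠Q − ∠P ≈ 47.34°.
Law of sines gives PQ = RP·sin R/sin Q ≈ 205.97.
Median from P: ½√(2·RP² + 2·PQ² − QR²) ≈ 222.31.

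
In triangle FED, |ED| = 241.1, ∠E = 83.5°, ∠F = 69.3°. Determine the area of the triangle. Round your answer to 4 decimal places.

area ≈ 14110.9142

The third angle is ∠D = 180° − ∠F − ∠E = 27.20°.
Law of sines: |DF| = |ED|·sin E/sin F ≈ 256.08.
Law of sines: |FE| = |ED|·sin D/sin F ≈ 117.81.
Area = ½·|ED|·|DF|·sin D ≈ 14111.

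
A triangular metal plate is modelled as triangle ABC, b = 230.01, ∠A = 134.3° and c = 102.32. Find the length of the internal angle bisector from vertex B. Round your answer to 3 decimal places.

147.908

By the law of cosines, a² = b² + c² − 2·b·c·cos A = 96248, so a ≈ 310.24.
Law of cosines again: cos B = (c² + a² − b²)/(2·c·a) ≈ 0.84761, so ∠B ≈ 32.05°.
The bisector from B has length 2·c·a·cos(∠B/2)/(c+a) ≈ 147.91.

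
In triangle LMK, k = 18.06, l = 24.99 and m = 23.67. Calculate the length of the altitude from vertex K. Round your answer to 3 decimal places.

22.532

Semiperimeter s = (24.99 + 23.67 + 18.06)/2 = 33.36.
Heron's formula: area = √(33.36·8.37·9.69·15.3) ≈ 203.46.
The altitude from K has length 2·area/k ≈ 22.532.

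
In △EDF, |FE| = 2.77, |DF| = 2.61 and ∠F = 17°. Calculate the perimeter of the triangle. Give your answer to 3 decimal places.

6.191

By the law of cosines, |ED|² = |DF|² + |FE|² − 2·|DF|·|FE|·cos F = 0.65741, so |ED| ≈ 0.81081.
Semiperimeter s = (2.61+2.77+0.81081)/2 = 3.0954.
Perimeter = 2.61 + 2.77 + 0.81081 = 6.1908.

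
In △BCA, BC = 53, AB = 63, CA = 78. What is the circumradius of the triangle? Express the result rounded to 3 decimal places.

By the law of cosines, cos B = (AB² + BC² − CA²) / (2·AB·BC) ≈ 0.10392, so ∠B ≈ 84.03°.
Circumradius = CA/(2 sin B) ≈ 39.212.

39.212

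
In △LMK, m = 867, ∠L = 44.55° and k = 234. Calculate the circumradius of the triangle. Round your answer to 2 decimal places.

512.61

By the law of cosines, l² = m² + k² − 2·m·k·cos L = 5.1729e+05, so l ≈ 719.23.
Area = ½·m·k·sin L ≈ 71163.
Circumradius = l/(2 sin L) ≈ 512.61.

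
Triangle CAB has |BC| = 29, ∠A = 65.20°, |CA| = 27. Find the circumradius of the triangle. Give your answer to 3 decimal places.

R ≈ 15.973

Law of sines: sin B = |CA|·sin A/|BC| ≈ 0.84517.
Since |BC| ≥ |CA|, only the acute value applies: ∠B ≈ 57.69°.
Then ∠C = 180° − ∠A − ∠B ≈ 57.11°.
Law of sines gives |AB| = |BC|·sin C/sin A ≈ 26.826.
Circumradius = |BC|/(2 sin A) ≈ 15.973.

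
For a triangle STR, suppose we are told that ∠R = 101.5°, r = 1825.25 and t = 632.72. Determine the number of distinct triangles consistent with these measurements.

t·sin R = 632.72·sin(101.5°) ≈ 620.
Since ∠R is not acute, a triangle exists only if r > t; here r > t, so there is exactly one triangle.

1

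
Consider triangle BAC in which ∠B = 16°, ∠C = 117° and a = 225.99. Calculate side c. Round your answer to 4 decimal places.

275.3231

The third angle is ∠A = 180° − ∠C − ∠B = 47.00°.
Law of sines: c = a·sin C/sin A ≈ 275.32.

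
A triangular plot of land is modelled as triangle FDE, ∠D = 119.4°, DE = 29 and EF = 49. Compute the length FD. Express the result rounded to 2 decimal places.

Law of sines: sin F = DE·sin D/EF ≈ 0.51562.
Since EF ≥ DE, only the acute value applies: ∠F ≈ 31.04°.
Then ∠E = 180° − ∠D − ∠F ≈ 29.56°.
Law of sines gives FD = EF·sin E/sin D ≈ 27.748.

27.75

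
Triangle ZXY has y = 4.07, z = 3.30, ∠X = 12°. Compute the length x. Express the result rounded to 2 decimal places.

1.09

By the law of cosines, x² = y² + z² − 2·y·z·cos X = 1.1799, so x ≈ 1.0862.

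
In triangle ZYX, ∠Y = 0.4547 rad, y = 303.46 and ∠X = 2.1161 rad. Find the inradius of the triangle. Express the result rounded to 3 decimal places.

The third angle is ∠Z = π − ∠Y − ∠X = 0.5708 rad.
Law of sines: z = y·sin Z/sin Y ≈ 373.32.
Law of sines: x = y·sin X/sin Y ≈ 590.74.
Area = ½·y·z·sin X ≈ 48429.
Semiperimeter s = (373.32+303.46+590.74)/2 = 633.76.
Inradius = area/s = 48429/633.76 ≈ 76.415.

r ≈ 76.415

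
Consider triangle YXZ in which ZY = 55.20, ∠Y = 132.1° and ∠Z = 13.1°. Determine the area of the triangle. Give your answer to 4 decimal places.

448.9293

The third angle is ∠X = 180° − ∠Z − ∠Y = 34.80°.
Law of sines: XZ = ZY·sin Y/sin X ≈ 71.765.
Law of sines: YX = ZY·sin Z/sin X ≈ 21.922.
Area = ½·ZY·XZ·sin Z ≈ 448.93.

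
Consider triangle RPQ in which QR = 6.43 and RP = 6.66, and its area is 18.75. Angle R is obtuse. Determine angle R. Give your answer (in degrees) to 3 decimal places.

From area = ½·QR·RP·sin R, we get sin R = 2·area/(QR·RP) ≈ 0.87568.
Taking the obtuse solution, ∠R ≈ 118.87°.

∠R ≈ 118.874°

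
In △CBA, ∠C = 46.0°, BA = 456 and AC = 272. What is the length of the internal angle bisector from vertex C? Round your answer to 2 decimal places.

344.71

Law of sines: sin B = AC·sin C/BA ≈ 0.42908.
Since BA ≥ AC, only the acute value applies: ∠B ≈ 25.41°.
Then ∠A = 180° − ∠C − ∠B ≈ 108.59°.
Law of sines gives CB = BA·sin A/sin C ≈ 600.84.
The bisector from C has length 2·AC·CB·cos(∠C/2)/(AC+CB) ≈ 344.71.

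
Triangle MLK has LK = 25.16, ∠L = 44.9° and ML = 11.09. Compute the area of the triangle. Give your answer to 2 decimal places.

area ≈ 98.48

Area = ½·ML·LK·sin L ≈ 98.478.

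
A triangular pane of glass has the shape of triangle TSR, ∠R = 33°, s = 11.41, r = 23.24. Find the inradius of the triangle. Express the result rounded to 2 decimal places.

2.98

Law of sines: sin S = s·sin R/r ≈ 0.26740.
Since r ≥ s, only the acute value applies: ∠S ≈ 15.51°.
Then ∠T = 180° − ∠R − ∠S ≈ 131.49°.
Law of sines gives t = r·sin T/sin R ≈ 31.963.
Area = ½·r·s·sin T ≈ 99.314.
Semiperimeter p = (31.963+11.41+23.24)/2 = 33.306.
Inradius = area/p = 99.314/33.306 ≈ 2.9818.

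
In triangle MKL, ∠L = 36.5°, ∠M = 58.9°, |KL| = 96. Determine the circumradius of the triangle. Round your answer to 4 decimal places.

R ≈ 56.0573

The third angle is ∠K = 180° − ∠L − ∠M = 84.60°.
Law of sines: |LM| = |KL|·sin K/sin M ≈ 111.62.
Law of sines: |MK| = |KL|·sin L/sin M ≈ 66.688.
Circumradius = |KL|/(2 sin M) ≈ 56.057.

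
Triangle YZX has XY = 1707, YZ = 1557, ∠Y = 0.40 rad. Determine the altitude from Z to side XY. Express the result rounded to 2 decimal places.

By the law of cosines, ZX² = XY² + YZ² − 2·XY·YZ·cos Y = 4.4211e+05, so ZX ≈ 664.91.
Area = ½·XY·YZ·sin Y ≈ 5.175e+05.
The altitude from Z has length 2·area/XY ≈ 606.32.

h_Z ≈ 606.32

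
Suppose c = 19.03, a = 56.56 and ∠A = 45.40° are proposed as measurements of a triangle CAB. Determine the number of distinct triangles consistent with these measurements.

1

c·sin A = 19.03·sin(45.40°) ≈ 13.55.
Since a ≥ c, exactly one triangle exists.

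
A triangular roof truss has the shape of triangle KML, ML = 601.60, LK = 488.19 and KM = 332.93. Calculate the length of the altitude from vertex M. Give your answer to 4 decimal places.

332.6738

Semiperimeter s = (601.6 + 488.19 + 332.93)/2 = 711.36.
Heron's formula: area = √(711.36·109.76·223.17·378.43) ≈ 81204.
The altitude from M has length 2·area/LK ≈ 332.67.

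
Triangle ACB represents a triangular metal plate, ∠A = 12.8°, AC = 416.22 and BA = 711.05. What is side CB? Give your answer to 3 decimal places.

318.801

By the law of cosines, CB² = BA² + AC² − 2·BA·AC·cos A = 1.0163e+05, so CB ≈ 318.8.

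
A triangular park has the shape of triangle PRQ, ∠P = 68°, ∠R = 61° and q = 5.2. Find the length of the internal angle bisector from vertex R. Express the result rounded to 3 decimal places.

The third angle is ∠Q = 180° − ∠P − ∠R = 51.00°.
Law of sines: p = q·sin P/sin Q ≈ 6.2039.
Law of sines: r = q·sin R/sin Q ≈ 5.8522.
The bisector from R has length 2·q·p·cos(∠R/2)/(q+p) ≈ 4.8749.

4.875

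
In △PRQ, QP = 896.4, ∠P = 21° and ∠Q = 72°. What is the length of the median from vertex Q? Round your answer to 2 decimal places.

The third angle is ∠R = 180° − ∠Q − ∠P = 87.00°.
Law of sines: RQ = QP·sin P/sin R ≈ 321.68.
Law of sines: PR = QP·sin Q/sin R ≈ 853.7.
Median from Q: ½√(2·RQ² + 2·QP² − PR²) ≈ 520.87.

m_Q ≈ 520.87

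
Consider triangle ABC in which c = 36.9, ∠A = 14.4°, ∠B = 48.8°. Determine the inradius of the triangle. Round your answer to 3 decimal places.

The third angle is ∠C = 180° − ∠A − ∠B = 116.80°.
Law of sines: a = c·sin A/sin C ≈ 10.281.
Law of sines: b = c·sin B/sin C ≈ 31.105.
Area = ½·c·a·sin B ≈ 142.72.
Semiperimeter s = (10.281+31.105+36.9)/2 = 39.143.
Inradius = area/s = 142.72/39.143 ≈ 3.6461.

3.646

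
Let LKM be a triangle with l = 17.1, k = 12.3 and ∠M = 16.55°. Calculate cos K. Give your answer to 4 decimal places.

By the law of cosines, m² = l² + k² − 2·l·k·cos M = 40.467, so m ≈ 6.3614.
Law of cosines again: cos K = (m² + l² − k²)/(2·m·l) ≈ 0.83466, so ∠K ≈ 33.42°.

0.8347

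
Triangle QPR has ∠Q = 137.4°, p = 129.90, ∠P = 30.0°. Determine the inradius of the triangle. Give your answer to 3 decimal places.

The third angle is ∠R = 180° − ∠Q − ∠P = 12.60°.
Law of sines: q = p·sin Q/sin P ≈ 175.85.
Law of sines: r = p·sin R/sin P ≈ 56.674.
Area = ½·p·q·sin R ≈ 2491.5.
Semiperimeter s = (175.85+129.9+56.674)/2 = 181.21.
Inradius = area/s = 2491.5/181.21 ≈ 13.749.

13.749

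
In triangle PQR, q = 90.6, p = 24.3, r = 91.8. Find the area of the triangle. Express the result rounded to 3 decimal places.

Semiperimeter s = (24.3 + 90.6 + 91.8)/2 = 103.35.
Heron's formula: area = √(103.35·79.05·12.75·11.55) ≈ 1096.9.

area ≈ 1096.863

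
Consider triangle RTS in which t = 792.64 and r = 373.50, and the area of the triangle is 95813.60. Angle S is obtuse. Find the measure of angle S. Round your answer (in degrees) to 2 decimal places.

139.66

From area = ½·r·t·sin S, we get sin S = 2·area/(r·t) ≈ 0.64728.
Taking the obtuse solution, ∠S ≈ 139.66°.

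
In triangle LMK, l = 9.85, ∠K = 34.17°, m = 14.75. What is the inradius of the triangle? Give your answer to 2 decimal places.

By the law of cosines, k² = l² + m² − 2·l·m·cos K = 74.171, so k ≈ 8.6122.
Area = ½·l·m·sin K ≈ 40.8.
Semiperimeter s = (9.85+14.75+8.6122)/2 = 16.606.
Inradius = area/s = 40.8/16.606 ≈ 2.4569.

r ≈ 2.46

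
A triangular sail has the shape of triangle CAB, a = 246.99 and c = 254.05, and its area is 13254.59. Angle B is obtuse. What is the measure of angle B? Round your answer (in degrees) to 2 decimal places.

From area = ½·c·a·sin B, we get sin B = 2·area/(c·a) ≈ 0.42247.
Taking the obtuse solution, ∠B ≈ 155.01°.

155.01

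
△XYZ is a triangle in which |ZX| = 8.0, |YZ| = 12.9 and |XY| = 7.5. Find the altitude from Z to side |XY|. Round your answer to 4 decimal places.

Semiperimeter s = (12.9 + 8 + 7.5)/2 = 14.2.
Heron's formula: area = √(14.2·1.3·6.2·6.7) ≈ 27.692.
The altitude from Z has length 2·area/|XY| ≈ 7.3844.

7.3844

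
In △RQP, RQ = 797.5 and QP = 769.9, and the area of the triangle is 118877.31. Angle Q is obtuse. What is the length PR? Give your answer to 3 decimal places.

From area = ½·RQ·QP·sin Q, we get sin Q = 2·area/(RQ·QP) ≈ 0.38723.
Taking the obtuse solution, ∠Q ≈ 157.22°.
Law of cosines then gives PR ≈ 1536.5.

1536.535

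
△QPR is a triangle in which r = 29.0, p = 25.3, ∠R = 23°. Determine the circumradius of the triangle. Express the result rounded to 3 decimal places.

37.110

Law of sines: sin P = p·sin R/r ≈ 0.34088.
Since r ≥ p, only the acute value applies: ∠P ≈ 19.93°.
Then ∠Q = 180° − ∠R − ∠P ≈ 137.07°.
Law of sines gives q = r·sin Q/sin R ≈ 50.552.
Circumradius = r/(2 sin R) ≈ 37.11.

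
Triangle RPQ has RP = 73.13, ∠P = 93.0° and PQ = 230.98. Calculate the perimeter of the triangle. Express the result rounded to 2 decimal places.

By the law of cosines, QR² = RP² + PQ² − 2·RP·PQ·cos P = 60468, so QR ≈ 245.9.
Semiperimeter s = (230.98+245.9+73.13)/2 = 275.01.
Perimeter = 230.98 + 245.9 + 73.13 = 550.01.

perimeter ≈ 550.01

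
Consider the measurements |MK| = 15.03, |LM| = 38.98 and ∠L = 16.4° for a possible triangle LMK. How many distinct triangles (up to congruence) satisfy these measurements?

2

|LM|·sin L = 38.98·sin(16.4°) ≈ 11.01.
Since |LM| sin L < |MK| < |LM| (11.01 < 15.03 < 38.98), two triangles exist.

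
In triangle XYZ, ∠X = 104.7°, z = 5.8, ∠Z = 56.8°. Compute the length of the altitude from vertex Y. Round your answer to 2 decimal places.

The third angle is ∠Y = 180° − ∠Z − ∠X = 18.50°.
Law of sines: x = z·sin X/sin Z ≈ 6.7046.
Law of sines: y = z·sin Y/sin Z ≈ 2.1994.
Area = ½·z·x·sin Y ≈ 6.1694.
The altitude from Y has length 2·area/y ≈ 5.6102.

h_Y ≈ 5.61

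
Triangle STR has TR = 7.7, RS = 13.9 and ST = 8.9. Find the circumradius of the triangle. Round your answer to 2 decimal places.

7.58

By the law of cosines, cos S = (RS² + ST² − TR²) / (2·RS·ST) ≈ 0.86141, so ∠S ≈ 30.52°.
Circumradius = TR/(2 sin S) ≈ 7.5801.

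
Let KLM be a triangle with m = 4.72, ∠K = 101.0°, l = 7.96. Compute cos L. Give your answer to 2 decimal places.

By the law of cosines, k² = l² + m² − 2·l·m·cos K = 99.978, so k ≈ 9.9989.
Law of cosines again: cos L = (m² + k² − l²)/(2·m·k) ≈ 0.62395, so ∠L ≈ 51.39°.

cos L ≈ 0.62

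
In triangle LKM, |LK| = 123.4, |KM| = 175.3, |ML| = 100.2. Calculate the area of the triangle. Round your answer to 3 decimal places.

Semiperimeter s = (175.3 + 100.2 + 123.4)/2 = 199.45.
Heron's formula: area = √(199.45·24.15·99.25·76.05) ≈ 6029.6.

area ≈ 6029.627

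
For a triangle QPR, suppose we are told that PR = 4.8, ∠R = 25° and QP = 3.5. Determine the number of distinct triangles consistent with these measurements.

2

PR·sin R = 4.8·sin(25°) ≈ 2.029.
Since PR sin R < QP < PR (2.029 < 3.5 < 4.8), two triangles exist.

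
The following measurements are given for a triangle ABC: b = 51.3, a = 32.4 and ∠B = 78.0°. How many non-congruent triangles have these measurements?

1

a·sin B = 32.4·sin(78.0°) ≈ 31.69.
Since b ≥ a, exactly one triangle exists.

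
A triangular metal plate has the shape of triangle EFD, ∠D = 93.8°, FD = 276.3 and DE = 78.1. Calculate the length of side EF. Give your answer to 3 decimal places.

By the law of cosines, EF² = FD² + DE² − 2·FD·DE·cos D = 85302, so EF ≈ 292.06.

292.064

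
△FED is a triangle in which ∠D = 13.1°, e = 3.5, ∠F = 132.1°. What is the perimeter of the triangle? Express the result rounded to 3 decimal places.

The third angle is ∠E = 180° − ∠D − ∠F = 34.80°.
Law of sines: f = e·sin F/sin E ≈ 4.5503.
Law of sines: d = e·sin D/sin E ≈ 1.39.
Semiperimeter s = (4.5503+3.5+1.39)/2 = 4.7201.
Perimeter = 4.5503 + 3.5 + 1.39 = 9.4403.

perimeter ≈ 9.440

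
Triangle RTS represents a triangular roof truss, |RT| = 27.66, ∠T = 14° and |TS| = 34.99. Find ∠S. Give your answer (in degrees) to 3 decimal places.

By the law of cosines, |SR|² = |RT|² + |TS|² − 2·|RT|·|TS|·cos T = 111.23, so |SR| ≈ 10.546.
Law of cosines again: cos S = (|TS|² + |SR|² − |RT|²)/(2·|TS|·|SR|) ≈ 0.77293, so ∠S ≈ 39.38°.

39.382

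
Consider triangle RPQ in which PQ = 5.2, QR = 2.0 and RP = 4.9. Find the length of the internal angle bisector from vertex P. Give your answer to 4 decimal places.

By the law of cosines, cos P = (RP² + PQ² − QR²) / (2·RP·PQ) ≈ 0.92327, so ∠P ≈ 22.59°.
The bisector from P has length 2·RP·PQ·cos(∠P/2)/(RP+PQ) ≈ 4.9478.

4.9478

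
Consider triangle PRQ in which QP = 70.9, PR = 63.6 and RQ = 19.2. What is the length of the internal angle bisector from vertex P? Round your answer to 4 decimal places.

66.4632

By the law of cosines, cos P = (QP² + PR² − RQ²) / (2·QP·PR) ≈ 0.96503, so ∠P ≈ 15.20°.
The bisector from P has length 2·QP·PR·cos(∠P/2)/(QP+PR) ≈ 66.463.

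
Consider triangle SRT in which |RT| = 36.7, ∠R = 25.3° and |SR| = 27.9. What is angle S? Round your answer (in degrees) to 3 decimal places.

By the law of cosines, |TS|² = |SR|² + |RT|² − 2·|SR|·|RT|·cos R = 273.87, so |TS| ≈ 16.549.
Law of cosines again: cos S = (|TS|² + |SR|² − |RT|²)/(2·|TS|·|SR|) ≈ -0.31904, so ∠S ≈ 108.61°.

108.605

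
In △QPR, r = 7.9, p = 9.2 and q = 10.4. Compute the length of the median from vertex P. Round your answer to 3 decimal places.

Median from P: ½√(2·r² + 2·q² − p²) ≈ 8.0078.

8.008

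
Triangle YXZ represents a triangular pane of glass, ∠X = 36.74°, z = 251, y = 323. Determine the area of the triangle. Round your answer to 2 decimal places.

24248.32

Area = ½·z·y·sin X ≈ 24248.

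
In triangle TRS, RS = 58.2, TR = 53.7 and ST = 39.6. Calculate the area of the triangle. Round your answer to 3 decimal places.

Semiperimeter s = (58.2 + 39.6 + 53.7)/2 = 75.75.
Heron's formula: area = √(75.75·17.55·36.15·22.05) ≈ 1029.4.

area ≈ 1029.410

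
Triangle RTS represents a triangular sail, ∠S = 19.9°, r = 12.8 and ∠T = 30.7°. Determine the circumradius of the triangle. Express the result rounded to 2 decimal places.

The third angle is ∠R = 180° − ∠T − ∠S = 129.40°.
Law of sines: t = r·sin T/sin R ≈ 8.4569.
Law of sines: s = r·sin S/sin R ≈ 5.6382.
Circumradius = r/(2 sin R) ≈ 8.2823.

8.28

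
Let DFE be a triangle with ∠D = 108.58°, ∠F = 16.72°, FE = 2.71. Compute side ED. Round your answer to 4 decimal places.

The third angle is ∠E = 180° − ∠D − ∠F = 54.70°.
Law of sines: ED = FE·sin F/sin D ≈ 0.82252.

0.8225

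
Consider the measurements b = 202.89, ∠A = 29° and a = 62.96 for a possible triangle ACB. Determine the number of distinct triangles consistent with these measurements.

0

b·sin A = 202.89·sin(29°) ≈ 98.36.
Since a = 62.96 < 98.36 = b sin A, no triangle exists.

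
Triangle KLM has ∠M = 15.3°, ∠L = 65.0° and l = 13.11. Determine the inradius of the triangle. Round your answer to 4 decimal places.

1.5817

The third angle is ∠K = 180° − ∠L − ∠M = 99.70°.
Law of sines: k = l·sin K/sin L ≈ 14.258.
Law of sines: m = l·sin M/sin L ≈ 3.817.
Area = ½·l·k·sin M ≈ 24.663.
Semiperimeter s = (14.258+13.11+3.817)/2 = 15.593.
Inradius = area/s = 24.663/15.593 ≈ 1.5817.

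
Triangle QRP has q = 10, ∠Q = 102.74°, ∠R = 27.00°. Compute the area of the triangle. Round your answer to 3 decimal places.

17.895

The third angle is ∠P = 180° − ∠Q − ∠R = 50.26°.
Law of sines: r = q·sin R/sin Q ≈ 4.6545.
Law of sines: p = q·sin P/sin Q ≈ 7.8836.
Area = ½·q·r·sin P ≈ 17.895.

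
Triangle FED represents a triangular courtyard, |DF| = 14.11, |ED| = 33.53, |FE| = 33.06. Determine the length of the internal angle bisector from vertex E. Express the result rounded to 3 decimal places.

32.538

By the law of cosines, cos E = (|FE|² + |ED|² − |DF|²) / (2·|FE|·|ED|) ≈ 0.91030, so ∠E ≈ 24.45°.
The bisector from E has length 2·|FE|·|ED|·cos(∠E/2)/(|FE|+|ED|) ≈ 32.538.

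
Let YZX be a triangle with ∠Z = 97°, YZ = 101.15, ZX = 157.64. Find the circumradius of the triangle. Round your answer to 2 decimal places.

By the law of cosines, XY² = YZ² + ZX² − 2·YZ·ZX·cos Z = 38968, so XY ≈ 197.4.
Area = ½·YZ·ZX·sin Z ≈ 7913.2.
Circumradius = XY/(2 sin Z) ≈ 99.443.

99.44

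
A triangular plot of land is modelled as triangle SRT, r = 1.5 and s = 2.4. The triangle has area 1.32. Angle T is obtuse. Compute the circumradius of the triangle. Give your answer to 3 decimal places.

From area = ½·s·r·sin T, we get sin T = 2·area/(s·r) ≈ 0.73333.
Taking the obtuse solution, ∠T ≈ 132.83°.
Law of cosines then gives t ≈ 3.5924.
Circumradius = t/(2 sin T) ≈ 2.4493.

2.449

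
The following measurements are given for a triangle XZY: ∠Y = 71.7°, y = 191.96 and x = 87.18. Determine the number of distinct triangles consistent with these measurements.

1

x·sin Y = 87.18·sin(71.7°) ≈ 82.77.
Since y ≥ x, exactly one triangle exists.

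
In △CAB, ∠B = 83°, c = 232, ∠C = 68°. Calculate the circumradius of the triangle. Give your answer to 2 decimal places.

R ≈ 125.11

The third angle is ∠A = 180° − ∠B − ∠C = 29.00°.
Law of sines: a = c·sin A/sin C ≈ 121.31.
Law of sines: b = c·sin B/sin C ≈ 248.35.
Circumradius = c/(2 sin C) ≈ 125.11.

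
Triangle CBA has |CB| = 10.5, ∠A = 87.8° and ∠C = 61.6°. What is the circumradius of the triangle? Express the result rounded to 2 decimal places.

The third angle is ∠B = 180° − ∠A − ∠C = 30.60°.
Law of sines: |BA| = |CB|·sin C/sin A ≈ 9.2431.
Law of sines: |AC| = |CB|·sin B/sin A ≈ 5.3489.
Circumradius = |CB|/(2 sin A) ≈ 5.2539.

R ≈ 5.25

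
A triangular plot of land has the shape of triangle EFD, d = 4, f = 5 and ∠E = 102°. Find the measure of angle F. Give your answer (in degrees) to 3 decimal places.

∠F ≈ 44.141°

By the law of cosines, e² = f² + d² − 2·f·d·cos E = 49.316, so e ≈ 7.0226.
Law of cosines again: cos F = (d² + e² − f²)/(2·d·e) ≈ 0.71762, so ∠F ≈ 44.14°.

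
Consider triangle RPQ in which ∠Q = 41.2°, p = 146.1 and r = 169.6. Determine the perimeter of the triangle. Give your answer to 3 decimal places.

428.934

By the law of cosines, q² = r² + p² − 2·r·p·cos Q = 12822, so q ≈ 113.23.
Semiperimeter s = (169.6+146.1+113.23)/2 = 214.47.
Perimeter = 169.6 + 146.1 + 113.23 = 428.93.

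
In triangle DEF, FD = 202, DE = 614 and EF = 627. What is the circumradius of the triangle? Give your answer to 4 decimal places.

315.0621

By the law of cosines, cos D = (FD² + DE² − EF²) / (2·FD·DE) ≈ 0.09946, so ∠D ≈ 1.471 rad.
Circumradius = EF/(2 sin D) ≈ 315.06.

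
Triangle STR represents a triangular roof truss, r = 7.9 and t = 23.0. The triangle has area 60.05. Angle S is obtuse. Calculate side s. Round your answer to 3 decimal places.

From area = ½·t·r·sin S, we get sin S = 2·area/(t·r) ≈ 0.66098.
Taking the obtuse solution, ∠S ≈ 2.4195 rad.
Law of cosines then gives s ≈ 29.396.

29.396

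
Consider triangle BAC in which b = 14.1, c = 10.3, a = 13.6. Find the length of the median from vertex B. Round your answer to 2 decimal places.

Median from B: ½√(2·a² + 2·c² − b²) ≈ 9.7889.

m_B ≈ 9.79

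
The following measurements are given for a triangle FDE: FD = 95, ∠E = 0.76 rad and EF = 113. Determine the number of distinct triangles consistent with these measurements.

EF·sin E = 113·sin(0.76 rad) ≈ 77.85.
Since EF sin E < FD < EF (77.85 < 95 < 113), two triangles exist.

2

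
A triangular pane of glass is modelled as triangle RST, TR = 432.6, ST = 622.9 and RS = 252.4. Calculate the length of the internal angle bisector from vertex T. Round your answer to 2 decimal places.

By the law of cosines, cos T = (ST² + TR² − RS²) / (2·ST·TR) ≈ 0.94899, so ∠T ≈ 18.38°.
The bisector from T has length 2·ST·TR·cos(∠T/2)/(ST+TR) ≈ 504.04.

504.04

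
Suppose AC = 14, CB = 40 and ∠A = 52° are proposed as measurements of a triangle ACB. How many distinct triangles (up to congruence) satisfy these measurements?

AC·sin A = 14·sin(52°) ≈ 11.03.
Since CB ≥ AC, exactly one triangle exists.

1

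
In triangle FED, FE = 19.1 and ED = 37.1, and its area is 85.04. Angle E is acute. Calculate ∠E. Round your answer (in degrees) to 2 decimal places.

From area = ½·FE·ED·sin E, we get sin E = 2·area/(FE·ED) ≈ 0.24002.
Taking the acute solution, ∠E ≈ 13.89°.

∠E ≈ 13.89°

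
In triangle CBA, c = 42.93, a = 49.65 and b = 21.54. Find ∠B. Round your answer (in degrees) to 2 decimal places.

By the law of cosines, cos B = (a² + c² − b²) / (2·a·c) ≈ 0.90176, so ∠B ≈ 25.61°.

25.61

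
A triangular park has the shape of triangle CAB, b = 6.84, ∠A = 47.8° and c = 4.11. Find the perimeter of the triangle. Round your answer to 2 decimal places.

perimeter ≈ 16.04

By the law of cosines, a² = b² + c² − 2·b·c·cos A = 25.91, so a ≈ 5.0902.
Semiperimeter s = (4.11+5.0902+6.84)/2 = 8.0201.
Perimeter = 4.11 + 5.0902 + 6.84 = 16.04.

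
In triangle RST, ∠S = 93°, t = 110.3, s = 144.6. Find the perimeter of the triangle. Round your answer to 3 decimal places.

342.810

Law of sines: sin T = t·sin S/s ≈ 0.76175.
Since s ≥ t, only the acute value applies: ∠T ≈ 49.62°.
Then ∠R = 180° − ∠S − ∠T ≈ 37.38°.
Law of sines gives r = s·sin R/sin S ≈ 87.91.
Semiperimeter p = (87.91+144.6+110.3)/2 = 171.4.
Perimeter = 87.91 + 144.6 + 110.3 = 342.81.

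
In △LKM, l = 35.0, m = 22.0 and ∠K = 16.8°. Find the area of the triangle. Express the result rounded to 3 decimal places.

Area = ½·m·l·sin K ≈ 111.28.

area ≈ 111.277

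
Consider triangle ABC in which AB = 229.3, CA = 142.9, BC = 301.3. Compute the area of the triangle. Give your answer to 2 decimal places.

15768.78

Semiperimeter s = (301.3 + 142.9 + 229.3)/2 = 336.75.
Heron's formula: area = √(336.75·35.45·193.85·107.45) ≈ 15769.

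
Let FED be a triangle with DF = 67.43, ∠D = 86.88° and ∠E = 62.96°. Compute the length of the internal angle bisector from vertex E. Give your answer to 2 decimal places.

The third angle is ∠F = 180° − ∠E − ∠D = 30.16°.
Law of sines: ED = DF·sin F/sin E ≈ 38.036.
Law of sines: FE = DF·sin D/sin E ≈ 75.593.
The bisector from E has length 2·FE·ED·cos(∠E/2)/(FE+ED) ≈ 43.159.

43.16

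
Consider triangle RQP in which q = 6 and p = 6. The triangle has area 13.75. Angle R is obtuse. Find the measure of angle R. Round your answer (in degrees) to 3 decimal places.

∠R ≈ 130.192°

From area = ½·q·p·sin R, we get sin R = 2·area/(q·p) ≈ 0.76389.
Taking the obtuse solution, ∠R ≈ 130.19°.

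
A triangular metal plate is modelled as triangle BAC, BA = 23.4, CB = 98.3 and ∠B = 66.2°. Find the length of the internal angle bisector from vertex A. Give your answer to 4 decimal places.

t_A ≈ 23.8876

By the law of cosines, AC² = CB² + BA² − 2·CB·BA·cos B = 8354, so AC ≈ 91.4.
Law of cosines again: cos A = (BA² + AC² − CB²)/(2·BA·AC) ≈ -0.17799, so ∠A ≈ 100.25°.
The bisector from A has length 2·BA·AC·cos(∠A/2)/(BA+AC) ≈ 23.888.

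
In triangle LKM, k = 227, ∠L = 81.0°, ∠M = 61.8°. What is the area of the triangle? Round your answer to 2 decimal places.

37093.65

The third angle is ∠K = 180° − ∠M − ∠L = 37.20°.
Law of sines: l = k·sin L/sin K ≈ 370.83.
Law of sines: m = k·sin M/sin K ≈ 330.89.
Area = ½·k·l·sin M ≈ 37094.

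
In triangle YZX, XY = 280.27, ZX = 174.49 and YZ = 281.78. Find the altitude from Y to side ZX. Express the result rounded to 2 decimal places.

Semiperimeter s = (174.49 + 280.27 + 281.78)/2 = 368.27.
Heron's formula: area = √(368.27·193.78·88·86.49) ≈ 23306.
The altitude from Y has length 2·area/ZX ≈ 267.13.

267.13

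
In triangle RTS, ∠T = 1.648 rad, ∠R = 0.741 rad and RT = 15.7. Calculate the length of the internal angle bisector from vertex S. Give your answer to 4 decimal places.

The third angle is ∠S = π − ∠R − ∠T = 0.753 rad.
Law of sines: TS = RT·sin R/sin S ≈ 15.505.
Law of sines: SR = RT·sin T/sin S ≈ 22.9.
The bisector from S has length 2·TS·SR·cos(∠S/2)/(TS+SR) ≈ 17.197.

17.1967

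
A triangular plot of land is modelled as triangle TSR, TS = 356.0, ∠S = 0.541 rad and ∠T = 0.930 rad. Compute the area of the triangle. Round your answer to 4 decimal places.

26290.9602

The third angle is ∠R = π − ∠T − ∠S = 1.671 rad.
Law of sines: SR = TS·sin T/sin R ≈ 286.8.
Law of sines: RT = TS·sin S/sin R ≈ 184.25.
Area = ½·TS·SR·sin S ≈ 26291.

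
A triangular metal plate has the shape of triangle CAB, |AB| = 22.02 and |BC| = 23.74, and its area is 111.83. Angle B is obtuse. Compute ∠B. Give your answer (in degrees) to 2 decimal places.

154.67

From area = ½·|AB|·|BC|·sin B, we get sin B = 2·area/(|AB|·|BC|) ≈ 0.42785.
Taking the obtuse solution, ∠B ≈ 154.67°.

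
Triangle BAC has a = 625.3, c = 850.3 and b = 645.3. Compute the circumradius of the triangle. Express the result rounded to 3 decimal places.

427.494

By the law of cosines, cos B = (a² + c² − b²) / (2·a·c) ≈ 0.65602, so ∠B ≈ 49.00°.
Circumradius = b/(2 sin B) ≈ 427.49.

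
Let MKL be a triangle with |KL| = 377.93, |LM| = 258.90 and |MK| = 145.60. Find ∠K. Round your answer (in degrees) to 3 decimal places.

By the law of cosines, cos K = (|MK|² + |KL|² − |LM|²) / (2·|MK|·|KL|) ≈ 0.88140, so ∠K ≈ 28.19°.

∠K ≈ 28.188°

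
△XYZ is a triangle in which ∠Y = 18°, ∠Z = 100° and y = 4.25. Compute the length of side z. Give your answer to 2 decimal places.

The third angle is ∠X = 180° − ∠Y − ∠Z = 62.00°.
Law of sines: z = y·sin Z/sin Y ≈ 13.544.

13.54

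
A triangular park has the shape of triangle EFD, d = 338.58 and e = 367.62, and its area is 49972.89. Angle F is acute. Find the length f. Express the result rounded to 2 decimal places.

318.45

From area = ½·d·e·sin F, we get sin F = 2·area/(d·e) ≈ 0.80298.
Taking the acute solution, ∠F ≈ 0.932 rad.
Law of cosines then gives f ≈ 318.45.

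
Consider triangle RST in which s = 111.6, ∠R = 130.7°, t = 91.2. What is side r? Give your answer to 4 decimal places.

By the law of cosines, r² = s² + t² − 2·s·t·cos R = 34046, so r ≈ 184.52.

184.5156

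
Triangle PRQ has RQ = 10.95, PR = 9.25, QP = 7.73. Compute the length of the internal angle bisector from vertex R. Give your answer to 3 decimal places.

t_R ≈ 9.298

By the law of cosines, cos R = (PR² + RQ² − QP²) / (2·PR·RQ) ≈ 0.71930, so ∠R ≈ 0.7680 rad.
The bisector from R has length 2·PR·RQ·cos(∠R/2)/(PR+RQ) ≈ 9.2981.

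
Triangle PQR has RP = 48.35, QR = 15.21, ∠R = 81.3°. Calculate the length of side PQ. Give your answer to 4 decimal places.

By the law of cosines, PQ² = QR² + RP² − 2·QR·RP·cos R = 2346.6, so PQ ≈ 48.442.

48.4416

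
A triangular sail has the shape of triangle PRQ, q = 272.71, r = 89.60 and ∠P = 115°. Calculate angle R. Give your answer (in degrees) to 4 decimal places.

By the law of cosines, p² = r² + q² − 2·r·q·cos P = 1.0305e+05, so p ≈ 321.02.
Law of cosines again: cos R = (q² + p² − r²)/(2·q·p) ≈ 0.96748, so ∠R ≈ 14.65°.

14.6529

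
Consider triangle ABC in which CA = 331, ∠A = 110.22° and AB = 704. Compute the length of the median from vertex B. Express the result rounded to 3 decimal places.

776.882

By the law of cosines, BC² = CA² + AB² − 2·CA·AB·cos A = 7.6626e+05, so BC ≈ 875.36.
Median from B: ½√(2·AB² + 2·BC² − CA²) ≈ 776.88.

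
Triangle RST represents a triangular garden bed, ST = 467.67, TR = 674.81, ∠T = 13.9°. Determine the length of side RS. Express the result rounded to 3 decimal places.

247.770

By the law of cosines, RS² = ST² + TR² − 2·ST·TR·cos T = 61390, so RS ≈ 247.77.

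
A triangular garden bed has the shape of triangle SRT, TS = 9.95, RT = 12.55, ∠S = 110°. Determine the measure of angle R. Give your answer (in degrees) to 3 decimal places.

Law of sines: sin R = TS·sin S/RT ≈ 0.74502.
Since RT ≥ TS, only the acute value applies: ∠R ≈ 48.16°.
Then ∠T = 180° − ∠S − ∠R ≈ 21.84°.

48.160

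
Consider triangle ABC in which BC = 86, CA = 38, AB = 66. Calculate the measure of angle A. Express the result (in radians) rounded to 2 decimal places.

1.89

By the law of cosines, cos A = (CA² + AB² − BC²) / (2·CA·AB) ≈ -0.31818, so ∠A ≈ 1.895 rad.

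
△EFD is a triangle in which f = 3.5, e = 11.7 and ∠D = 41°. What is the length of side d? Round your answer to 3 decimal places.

By the law of cosines, d² = e² + f² − 2·e·f·cos D = 87.329, so d ≈ 9.345.

9.345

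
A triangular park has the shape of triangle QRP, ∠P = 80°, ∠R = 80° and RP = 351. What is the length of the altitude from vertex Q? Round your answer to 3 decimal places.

h_Q ≈ 995.310

The third angle is ∠Q = 180° − ∠R − ∠P = 20.00°.
Law of sines: PQ = RP·sin R/sin Q ≈ 1010.7.
Law of sines: QR = RP·sin P/sin Q ≈ 1010.7.
Area = ½·RP·PQ·sin P ≈ 1.7468e+05.
The altitude from Q has length 2·area/RP ≈ 995.31.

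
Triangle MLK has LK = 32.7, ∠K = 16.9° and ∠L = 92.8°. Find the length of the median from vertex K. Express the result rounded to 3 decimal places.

m_K ≈ 33.330

The third angle is ∠M = 180° − ∠L − ∠K = 70.30°.
Law of sines: KM = LK·sin L/sin M ≈ 34.691.
Law of sines: ML = LK·sin K/sin M ≈ 10.097.
Median from K: ½√(2·LK² + 2·KM² − ML²) ≈ 33.33.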